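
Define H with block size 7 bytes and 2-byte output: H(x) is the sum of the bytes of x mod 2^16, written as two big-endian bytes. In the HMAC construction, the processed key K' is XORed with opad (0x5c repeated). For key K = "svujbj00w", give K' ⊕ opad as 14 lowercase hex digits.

5f375c5c5c5c5c

Key "svujbj00w" = 73 76 75 6a 62 6a 30 30 77 is 9 bytes > B = 7, so hash it first: H(key) = 03 6b, then zero-pad to 7 bytes: K' = 03 6b 00 00 00 00 00.
XOR each byte with 0x5c: 03⊕5c=5f, 6b⊕5c=37, 00⊕5c=5c, 00⊕5c=5c, 00⊕5c=5c, 00⊕5c=5c, 00⊕5c=5c.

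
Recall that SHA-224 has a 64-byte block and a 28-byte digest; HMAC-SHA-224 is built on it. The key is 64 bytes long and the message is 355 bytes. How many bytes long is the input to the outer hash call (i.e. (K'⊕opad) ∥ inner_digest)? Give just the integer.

92

Key is 64 ≤ 64 bytes, zero-padded: |K'| = 64.
Outer input = (K'⊕opad) ∥ H(inner) → 64 + 28 = 92 bytes.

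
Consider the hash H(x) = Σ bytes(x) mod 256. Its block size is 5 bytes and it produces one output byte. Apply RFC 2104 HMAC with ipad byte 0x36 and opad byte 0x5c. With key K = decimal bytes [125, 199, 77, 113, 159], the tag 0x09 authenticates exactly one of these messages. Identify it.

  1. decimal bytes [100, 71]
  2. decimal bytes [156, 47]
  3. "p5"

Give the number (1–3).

3

Key decimal bytes [125, 199, 77, 113, 159] = 7d c7 4d 71 9f is exactly B = 5 bytes: K' = 7d c7 4d 71 9f.
K' ⊕ ipad = 4b f1 7b 47 a9; K' ⊕ opad = 21 9b 11 2d c3.
m1: inner = H(4b f1 7b 47 a9 64 47) = 52; tag = H(21 9b 11 2d c3 52) = 0f
m2: inner = H(4b f1 7b 47 a9 9c 2f) = 72; tag = H(21 9b 11 2d c3 72) = 2f
m3: inner = H(4b f1 7b 47 a9 70 35) = 4c; tag = H(21 9b 11 2d c3 4c) = 09 ← matches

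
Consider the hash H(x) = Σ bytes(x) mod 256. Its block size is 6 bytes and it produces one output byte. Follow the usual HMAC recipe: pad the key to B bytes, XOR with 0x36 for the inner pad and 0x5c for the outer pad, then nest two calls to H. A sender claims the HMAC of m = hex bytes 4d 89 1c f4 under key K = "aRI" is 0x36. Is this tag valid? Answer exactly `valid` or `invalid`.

valid

Key "aRI" = 61 52 49 is 3 bytes ≤ B = 6; zero-pad to 6 bytes: K' = 61 52 49 00 00 00.
K' ⊕ ipad = 57 64 7f 36 36 36; K' ⊕ opad = 3d 0e 15 5c 5c 5c.
Inner hash: sum = 87+100+127+54+54+54+77+137+28+244 = 962; mod 256 = 194 → c2.
Outer hash (recomputed tag): sum = 61+14+21+92+92+92+194 = 566; mod 256 = 54 → 36.
Recomputed tag = 36; claimed = 36 → match.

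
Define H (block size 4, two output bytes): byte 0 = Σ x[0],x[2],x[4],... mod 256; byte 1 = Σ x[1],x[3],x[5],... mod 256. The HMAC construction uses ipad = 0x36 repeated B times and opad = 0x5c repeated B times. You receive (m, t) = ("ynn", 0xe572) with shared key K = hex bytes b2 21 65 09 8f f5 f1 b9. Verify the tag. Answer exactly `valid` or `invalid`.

Key hex bytes b2 21 65 09 8f f5 f1 b9 is 8 bytes > B = 4, so hash it first: H(key) = 97 d8, then zero-pad to 4 bytes: K' = 97 d8 00 00.
K' ⊕ ipad = a1 ee 36 36; K' ⊕ opad = cb 84 5c 5c.
Inner hash: even-index sum = 446 mod 256 = 190; odd-index sum = 402 mod 256 = 146 → be 92.
Outer hash (recomputed tag): even-index sum = 485 mod 256 = 229; odd-index sum = 370 mod 256 = 114 → e5 72.
Recomputed tag = e572; claimed = e572 → match.

valid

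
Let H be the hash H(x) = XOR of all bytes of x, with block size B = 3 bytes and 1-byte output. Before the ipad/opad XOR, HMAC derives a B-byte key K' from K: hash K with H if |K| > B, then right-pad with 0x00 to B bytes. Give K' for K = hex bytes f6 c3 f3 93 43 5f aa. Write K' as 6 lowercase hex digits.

|K| = 7 > B = 3, so first hash the key.
H(K): XOR f6⊕c3⊕f3⊕93⊕43⊕5f⊕aa = e3.
Zero-pad H(K) = e3 to 3 bytes: K' = e3 00 00.

e30000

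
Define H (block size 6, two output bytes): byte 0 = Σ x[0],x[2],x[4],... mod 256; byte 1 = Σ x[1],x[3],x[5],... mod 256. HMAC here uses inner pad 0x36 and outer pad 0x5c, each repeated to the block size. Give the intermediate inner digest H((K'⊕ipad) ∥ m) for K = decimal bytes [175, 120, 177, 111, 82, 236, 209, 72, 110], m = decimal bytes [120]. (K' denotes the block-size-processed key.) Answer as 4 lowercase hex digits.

ab99

Key decimal bytes [175, 120, 177, 111, 82, 236, 209, 72, 110] = af 78 b1 6f 52 ec d1 48 6e is 9 bytes > B = 6, so hash it first: H(key) = f1 1b, then zero-pad to 6 bytes: K' = f1 1b 00 00 00 00.
K' ⊕ ipad = c7 2d 36 36 36 36.
Inner input = c7 2d 36 36 36 36 ∥ 78.
Inner hash: even-index sum = 427 mod 256 = 171; odd-index sum = 153 mod 256 = 153 → ab 99.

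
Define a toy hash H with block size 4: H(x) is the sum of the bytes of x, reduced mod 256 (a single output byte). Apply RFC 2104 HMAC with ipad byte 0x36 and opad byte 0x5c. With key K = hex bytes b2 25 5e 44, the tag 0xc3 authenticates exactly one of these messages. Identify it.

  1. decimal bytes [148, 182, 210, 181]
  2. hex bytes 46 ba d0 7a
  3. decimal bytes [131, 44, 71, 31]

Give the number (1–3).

1

Key hex bytes b2 25 5e 44 is exactly B = 4 bytes: K' = b2 25 5e 44.
K' ⊕ ipad = 84 13 68 72; K' ⊕ opad = ee 79 02 18.
m1: inner = H(84 13 68 72 94 b6 d2 b5) = 42; tag = H(ee 79 02 18 42) = c3 ← matches
m2: inner = H(84 13 68 72 46 ba d0 7a) = bb; tag = H(ee 79 02 18 bb) = 3c
m3: inner = H(84 13 68 72 83 2c 47 1f) = 86; tag = H(ee 79 02 18 86) = 07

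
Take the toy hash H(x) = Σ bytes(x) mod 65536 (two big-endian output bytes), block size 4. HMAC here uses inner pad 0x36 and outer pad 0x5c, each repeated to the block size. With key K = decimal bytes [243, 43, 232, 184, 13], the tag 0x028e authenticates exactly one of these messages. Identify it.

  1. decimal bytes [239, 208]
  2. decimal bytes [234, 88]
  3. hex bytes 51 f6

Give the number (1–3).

2

Key decimal bytes [243, 43, 232, 184, 13] = f3 2b e8 b8 0d is 5 bytes > B = 4, so hash it first: H(key) = 02 cb, then zero-pad to 4 bytes: K' = 02 cb 00 00.
K' ⊕ ipad = 34 fd 36 36; K' ⊕ opad = 5e 97 5c 5c.
m1: inner = H(34 fd 36 36 ef d0) = 03 5c; tag = H(5e 97 5c 5c 03 5c) = 020c
m2: inner = H(34 fd 36 36 ea 58) = 02 df; tag = H(5e 97 5c 5c 02 df) = 028e ← matches
m3: inner = H(34 fd 36 36 51 f6) = 02 e4; tag = H(5e 97 5c 5c 02 e4) = 0293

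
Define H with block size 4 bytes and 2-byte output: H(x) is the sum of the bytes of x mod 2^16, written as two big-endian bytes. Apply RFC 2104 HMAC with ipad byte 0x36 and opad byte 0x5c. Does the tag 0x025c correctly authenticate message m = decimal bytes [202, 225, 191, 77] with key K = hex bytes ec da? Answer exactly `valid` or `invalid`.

invalid

Key hex bytes ec da is 2 bytes ≤ B = 4; zero-pad to 4 bytes: K' = ec da 00 00.
K' ⊕ ipad = da ec 36 36; K' ⊕ opad = b0 86 5c 5c.
Inner hash: sum = 218+236+54+54+202+225+191+77 = 1257 → 04 e9.
Outer hash (recomputed tag): sum = 176+134+92+92+4+233 = 731 → 02 db.
Recomputed tag = 02db; claimed = 025c → mismatch.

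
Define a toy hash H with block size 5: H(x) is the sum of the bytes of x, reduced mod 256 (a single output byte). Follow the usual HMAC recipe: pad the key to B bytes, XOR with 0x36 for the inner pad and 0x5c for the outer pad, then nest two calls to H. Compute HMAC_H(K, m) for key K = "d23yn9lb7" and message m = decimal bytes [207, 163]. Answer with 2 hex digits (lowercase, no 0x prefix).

44

Key "d23yn9lb7" = 64 32 33 79 6e 39 6c 62 37 is 9 bytes > B = 5, so hash it first: H(key) = ee, then zero-pad to 5 bytes: K' = ee 00 00 00 00.
K' ⊕ ipad = d8 36 36 36 36.  K' ⊕ opad = b2 5c 5c 5c 5c.
Inner input = (K'⊕ipad) ∥ m = d8 36 36 36 36 ∥ cf a3.
Inner hash: sum = 216+54+54+54+54+207+163 = 802; mod 256 = 34 → 22.
Outer input = (K'⊕opad) ∥ inner = b2 5c 5c 5c 5c ∥ 22.
Outer hash (tag): sum = 178+92+92+92+92+34 = 580; mod 256 = 68 → 44.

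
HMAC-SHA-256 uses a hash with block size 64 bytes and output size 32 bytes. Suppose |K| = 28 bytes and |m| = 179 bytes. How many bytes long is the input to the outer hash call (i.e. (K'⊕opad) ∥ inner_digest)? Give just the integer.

Key is 28 ≤ 64 bytes, zero-padded: |K'| = 64.
Outer input = (K'⊕opad) ∥ H(inner) → 64 + 32 = 96 bytes.

96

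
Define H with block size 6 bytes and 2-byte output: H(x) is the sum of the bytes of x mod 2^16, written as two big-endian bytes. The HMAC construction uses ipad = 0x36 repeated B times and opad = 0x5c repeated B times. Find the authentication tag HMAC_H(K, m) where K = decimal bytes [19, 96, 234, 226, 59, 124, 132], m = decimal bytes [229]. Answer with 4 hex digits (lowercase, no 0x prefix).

Key decimal bytes [19, 96, 234, 226, 59, 124, 132] = 13 60 ea e2 3b 7c 84 is 7 bytes > B = 6, so hash it first: H(key) = 03 7a, then zero-pad to 6 bytes: K' = 03 7a 00 00 00 00.
K' ⊕ ipad = 35 4c 36 36 36 36.  K' ⊕ opad = 5f 26 5c 5c 5c 5c.
Inner input = (K'⊕ipad) ∥ m = 35 4c 36 36 36 36 ∥ e5.
Inner hash: sum = 53+76+54+54+54+54+229 = 574 → 02 3e.
Outer input = (K'⊕opad) ∥ inner = 5f 26 5c 5c 5c 5c ∥ 02 3e.
Outer hash (tag): sum = 95+38+92+92+92+92+2+62 = 565 → 02 35.

0235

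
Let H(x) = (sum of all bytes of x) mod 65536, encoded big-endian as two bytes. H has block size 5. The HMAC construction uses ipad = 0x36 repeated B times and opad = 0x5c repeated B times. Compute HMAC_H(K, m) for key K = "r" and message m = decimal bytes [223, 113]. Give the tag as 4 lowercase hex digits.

020c

Key "r" = 72 is 1 byte ≤ B = 5; zero-pad to 5 bytes: K' = 72 00 00 00 00.
K' ⊕ ipad = 44 36 36 36 36.  K' ⊕ opad = 2e 5c 5c 5c 5c.
Inner input = (K'⊕ipad) ∥ m = 44 36 36 36 36 ∥ df 71.
Inner hash: sum = 68+54+54+54+54+223+113 = 620 → 02 6c.
Outer input = (K'⊕opad) ∥ inner = 2e 5c 5c 5c 5c ∥ 02 6c.
Outer hash (tag): sum = 46+92+92+92+92+2+108 = 524 → 02 0c.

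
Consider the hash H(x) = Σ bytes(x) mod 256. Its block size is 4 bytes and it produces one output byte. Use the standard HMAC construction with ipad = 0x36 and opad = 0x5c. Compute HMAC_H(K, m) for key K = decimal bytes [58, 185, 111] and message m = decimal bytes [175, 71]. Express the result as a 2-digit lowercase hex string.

fa

Key decimal bytes [58, 185, 111] = 3a b9 6f is 3 bytes ≤ B = 4; zero-pad to 4 bytes: K' = 3a b9 6f 00.
K' ⊕ ipad = 0c 8f 59 36.  K' ⊕ opad = 66 e5 33 5c.
Inner input = (K'⊕ipad) ∥ m = 0c 8f 59 36 ∥ af 47.
Inner hash: sum = 12+143+89+54+175+71 = 544; mod 256 = 32 → 20.
Outer input = (K'⊕opad) ∥ inner = 66 e5 33 5c ∥ 20.
Outer hash (tag): sum = 102+229+51+92+32 = 506; mod 256 = 250 → fa.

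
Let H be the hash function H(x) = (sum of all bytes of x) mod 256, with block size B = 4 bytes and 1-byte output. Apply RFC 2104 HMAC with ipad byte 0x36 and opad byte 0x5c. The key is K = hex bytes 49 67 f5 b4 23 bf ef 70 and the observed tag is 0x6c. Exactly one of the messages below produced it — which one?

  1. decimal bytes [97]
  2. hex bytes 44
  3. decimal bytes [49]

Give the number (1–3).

2

Key hex bytes 49 67 f5 b4 23 bf ef 70 is 8 bytes > B = 4, so hash it first: H(key) = 9a, then zero-pad to 4 bytes: K' = 9a 00 00 00.
K' ⊕ ipad = ac 36 36 36; K' ⊕ opad = c6 5c 5c 5c.
m1: inner = H(ac 36 36 36 61) = af; tag = H(c6 5c 5c 5c af) = 89
m2: inner = H(ac 36 36 36 44) = 92; tag = H(c6 5c 5c 5c 92) = 6c ← matches
m3: inner = H(ac 36 36 36 31) = 7f; tag = H(c6 5c 5c 5c 7f) = 59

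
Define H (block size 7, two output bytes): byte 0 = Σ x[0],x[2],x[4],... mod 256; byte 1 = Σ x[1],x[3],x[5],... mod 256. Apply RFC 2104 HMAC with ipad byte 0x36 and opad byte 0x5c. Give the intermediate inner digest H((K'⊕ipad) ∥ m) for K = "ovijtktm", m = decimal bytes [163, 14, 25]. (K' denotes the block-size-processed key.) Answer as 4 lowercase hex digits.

Key "ovijtktm" = 6f 76 69 6a 74 6b 74 6d is 8 bytes > B = 7, so hash it first: H(key) = c0 b8, then zero-pad to 7 bytes: K' = c0 b8 00 00 00 00 00.
K' ⊕ ipad = f6 8e 36 36 36 36 36.
Inner input = f6 8e 36 36 36 36 36 ∥ a3 0e 19.
Inner hash: even-index sum = 422 mod 256 = 166; odd-index sum = 438 mod 256 = 182 → a6 b6.

a6b6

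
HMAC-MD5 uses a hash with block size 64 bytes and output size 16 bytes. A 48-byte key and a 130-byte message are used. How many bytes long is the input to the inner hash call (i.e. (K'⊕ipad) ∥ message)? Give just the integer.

194

Key is 48 ≤ 64 bytes, zero-padded: |K'| = 64.
Inner input = (K'⊕ipad) ∥ m → 64 + 130 = 194 bytes.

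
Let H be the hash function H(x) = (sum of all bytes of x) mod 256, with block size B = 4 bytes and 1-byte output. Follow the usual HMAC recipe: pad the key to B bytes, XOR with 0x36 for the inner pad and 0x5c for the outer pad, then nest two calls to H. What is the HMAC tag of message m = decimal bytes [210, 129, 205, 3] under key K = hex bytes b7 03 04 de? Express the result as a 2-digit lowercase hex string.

Key hex bytes b7 03 04 de is exactly B = 4 bytes: K' = b7 03 04 de.
K' ⊕ ipad = 81 35 32 e8.  K' ⊕ opad = eb 5f 58 82.
Inner input = (K'⊕ipad) ∥ m = 81 35 32 e8 ∥ d2 81 cd 03.
Inner hash: sum = 129+53+50+232+210+129+205+3 = 1011; mod 256 = 243 → f3.
Outer input = (K'⊕opad) ∥ inner = eb 5f 58 82 ∥ f3.
Outer hash (tag): sum = 235+95+88+130+243 = 791; mod 256 = 23 → 17.

17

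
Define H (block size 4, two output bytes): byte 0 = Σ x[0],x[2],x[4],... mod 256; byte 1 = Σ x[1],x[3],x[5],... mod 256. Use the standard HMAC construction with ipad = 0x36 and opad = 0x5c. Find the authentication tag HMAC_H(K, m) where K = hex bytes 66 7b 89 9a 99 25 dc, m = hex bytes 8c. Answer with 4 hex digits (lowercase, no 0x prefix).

Key hex bytes 66 7b 89 9a 99 25 dc is 7 bytes > B = 4, so hash it first: H(key) = 64 3a, then zero-pad to 4 bytes: K' = 64 3a 00 00.
K' ⊕ ipad = 52 0c 36 36.  K' ⊕ opad = 38 66 5c 5c.
Inner input = (K'⊕ipad) ∥ m = 52 0c 36 36 ∥ 8c.
Inner hash: even-index sum = 276 mod 256 = 20; odd-index sum = 66 mod 256 = 66 → 14 42.
Outer input = (K'⊕opad) ∥ inner = 38 66 5c 5c ∥ 14 42.
Outer hash (tag): even-index sum = 168 mod 256 = 168; odd-index sum = 260 mod 256 = 4 → a8 04.

a804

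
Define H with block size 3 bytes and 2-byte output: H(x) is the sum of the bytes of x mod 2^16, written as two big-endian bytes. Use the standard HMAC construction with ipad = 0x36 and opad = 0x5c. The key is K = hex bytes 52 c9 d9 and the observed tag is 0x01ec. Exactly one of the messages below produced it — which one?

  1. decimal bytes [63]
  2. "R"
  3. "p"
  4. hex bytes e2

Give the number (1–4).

Key hex bytes 52 c9 d9 is exactly B = 3 bytes: K' = 52 c9 d9.
K' ⊕ ipad = 64 ff ef; K' ⊕ opad = 0e 95 85.
m1: inner = H(64 ff ef 3f) = 02 91; tag = H(0e 95 85 02 91) = 01bb
m2: inner = H(64 ff ef 52) = 02 a4; tag = H(0e 95 85 02 a4) = 01ce
m3: inner = H(64 ff ef 70) = 02 c2; tag = H(0e 95 85 02 c2) = 01ec ← matches
m4: inner = H(64 ff ef e2) = 03 34; tag = H(0e 95 85 03 34) = 015f

3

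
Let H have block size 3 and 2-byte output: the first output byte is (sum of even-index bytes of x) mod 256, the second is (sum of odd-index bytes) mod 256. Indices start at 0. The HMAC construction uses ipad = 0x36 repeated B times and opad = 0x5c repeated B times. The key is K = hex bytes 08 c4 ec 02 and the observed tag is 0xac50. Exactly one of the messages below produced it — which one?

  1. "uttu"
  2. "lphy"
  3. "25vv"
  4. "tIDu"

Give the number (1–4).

Key hex bytes 08 c4 ec 02 is 4 bytes > B = 3, so hash it first: H(key) = f4 c6, then zero-pad to 3 bytes: K' = f4 c6 00.
K' ⊕ ipad = c2 f0 36; K' ⊕ opad = a8 9a 5c.
m1: inner = H(c2 f0 36 75 74 74 75) = e1 d9; tag = H(a8 9a 5c e1 d9) = dd7b
m2: inner = H(c2 f0 36 6c 70 68 79) = e1 c4; tag = H(a8 9a 5c e1 c4) = c87b
m3: inner = H(c2 f0 36 32 35 76 76) = a3 98; tag = H(a8 9a 5c a3 98) = 9c3d
m4: inner = H(c2 f0 36 74 49 44 75) = b6 a8; tag = H(a8 9a 5c b6 a8) = ac50 ← matches

4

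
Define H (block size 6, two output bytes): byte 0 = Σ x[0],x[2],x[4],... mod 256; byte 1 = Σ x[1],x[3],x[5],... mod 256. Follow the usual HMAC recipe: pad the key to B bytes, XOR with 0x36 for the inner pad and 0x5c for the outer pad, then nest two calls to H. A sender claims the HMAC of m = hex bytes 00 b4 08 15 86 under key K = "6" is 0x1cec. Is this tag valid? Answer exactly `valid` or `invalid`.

invalid

Key "6" = 36 is 1 byte ≤ B = 6; zero-pad to 6 bytes: K' = 36 00 00 00 00 00.
K' ⊕ ipad = 00 36 36 36 36 36; K' ⊕ opad = 6a 5c 5c 5c 5c 5c.
Inner hash: even-index sum = 250 mod 256 = 250; odd-index sum = 363 mod 256 = 107 → fa 6b.
Outer hash (recomputed tag): even-index sum = 540 mod 256 = 28; odd-index sum = 383 mod 256 = 127 → 1c 7f.
Recomputed tag = 1c7f; claimed = 1cec → mismatch.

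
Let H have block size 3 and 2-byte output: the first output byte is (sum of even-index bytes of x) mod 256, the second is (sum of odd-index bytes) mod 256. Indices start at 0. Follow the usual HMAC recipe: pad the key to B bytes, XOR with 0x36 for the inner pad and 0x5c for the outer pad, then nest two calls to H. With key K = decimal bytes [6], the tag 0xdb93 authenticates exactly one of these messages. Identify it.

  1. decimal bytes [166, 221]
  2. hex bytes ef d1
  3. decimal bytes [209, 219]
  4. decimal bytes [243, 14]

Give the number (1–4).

Key decimal bytes [6] = 06 is 1 byte ≤ B = 3; zero-pad to 3 bytes: K' = 06 00 00.
K' ⊕ ipad = 30 36 36; K' ⊕ opad = 5a 5c 5c.
m1: inner = H(30 36 36 a6 dd) = 43 dc; tag = H(5a 5c 5c 43 dc) = 929f
m2: inner = H(30 36 36 ef d1) = 37 25; tag = H(5a 5c 5c 37 25) = db93 ← matches
m3: inner = H(30 36 36 d1 db) = 41 07; tag = H(5a 5c 5c 41 07) = bd9d
m4: inner = H(30 36 36 f3 0e) = 74 29; tag = H(5a 5c 5c 74 29) = dfd0

2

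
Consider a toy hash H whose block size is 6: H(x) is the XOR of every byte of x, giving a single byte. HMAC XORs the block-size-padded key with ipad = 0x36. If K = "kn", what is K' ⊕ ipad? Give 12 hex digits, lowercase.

Key "kn" = 6b 6e is 2 bytes ≤ B = 6; zero-pad to 6 bytes: K' = 6b 6e 00 00 00 00.
XOR each byte with 0x36: 6b⊕36=5d, 6e⊕36=58, 00⊕36=36, 00⊕36=36, 00⊕36=36, 00⊕36=36.

5d5836363636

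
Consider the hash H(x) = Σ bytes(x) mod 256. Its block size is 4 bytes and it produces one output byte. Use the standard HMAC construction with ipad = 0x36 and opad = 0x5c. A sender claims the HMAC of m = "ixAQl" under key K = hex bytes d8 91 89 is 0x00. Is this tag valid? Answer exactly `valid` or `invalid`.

Key hex bytes d8 91 89 is 3 bytes ≤ B = 4; zero-pad to 4 bytes: K' = d8 91 89 00.
K' ⊕ ipad = ee a7 bf 36; K' ⊕ opad = 84 cd d5 5c.
Inner hash: sum = 238+167+191+54+105+120+65+81+108 = 1129; mod 256 = 105 → 69.
Outer hash (recomputed tag): sum = 132+205+213+92+105 = 747; mod 256 = 235 → eb.
Recomputed tag = eb; claimed = 00 → mismatch.

invalid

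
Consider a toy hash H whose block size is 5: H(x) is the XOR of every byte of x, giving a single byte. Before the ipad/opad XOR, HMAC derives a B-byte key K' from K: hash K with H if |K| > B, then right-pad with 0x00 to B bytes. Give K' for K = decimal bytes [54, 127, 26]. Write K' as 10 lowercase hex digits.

367f1a0000

Key decimal bytes [54, 127, 26] = 36 7f 1a is 3 bytes ≤ B = 5; zero-pad to 5 bytes: K' = 36 7f 1a 00 00.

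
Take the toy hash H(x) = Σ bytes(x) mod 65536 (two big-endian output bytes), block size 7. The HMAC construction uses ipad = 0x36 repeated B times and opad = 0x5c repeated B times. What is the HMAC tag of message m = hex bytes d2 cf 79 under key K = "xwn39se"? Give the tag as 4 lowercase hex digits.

026d

Key "xwn39se" = 78 77 6e 33 39 73 65 is exactly B = 7 bytes: K' = 78 77 6e 33 39 73 65.
K' ⊕ ipad = 4e 41 58 05 0f 45 53.  K' ⊕ opad = 24 2b 32 6f 65 2f 39.
Inner input = (K'⊕ipad) ∥ m = 4e 41 58 05 0f 45 53 ∥ d2 cf 79.
Inner hash: sum = 78+65+88+5+15+69+83+210+207+121 = 941 → 03 ad.
Outer input = (K'⊕opad) ∥ inner = 24 2b 32 6f 65 2f 39 ∥ 03 ad.
Outer hash (tag): sum = 36+43+50+111+101+47+57+3+173 = 621 → 02 6d.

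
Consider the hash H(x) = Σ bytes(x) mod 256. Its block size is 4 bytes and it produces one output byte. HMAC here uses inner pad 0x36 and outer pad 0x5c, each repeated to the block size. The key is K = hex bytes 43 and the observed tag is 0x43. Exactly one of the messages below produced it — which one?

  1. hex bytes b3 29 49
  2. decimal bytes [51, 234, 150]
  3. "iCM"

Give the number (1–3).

Key hex bytes 43 is 1 byte ≤ B = 4; zero-pad to 4 bytes: K' = 43 00 00 00.
K' ⊕ ipad = 75 36 36 36; K' ⊕ opad = 1f 5c 5c 5c.
m1: inner = H(75 36 36 36 b3 29 49) = 3c; tag = H(1f 5c 5c 5c 3c) = 6f
m2: inner = H(75 36 36 36 33 ea 96) = ca; tag = H(1f 5c 5c 5c ca) = fd
m3: inner = H(75 36 36 36 69 43 4d) = 10; tag = H(1f 5c 5c 5c 10) = 43 ← matches

3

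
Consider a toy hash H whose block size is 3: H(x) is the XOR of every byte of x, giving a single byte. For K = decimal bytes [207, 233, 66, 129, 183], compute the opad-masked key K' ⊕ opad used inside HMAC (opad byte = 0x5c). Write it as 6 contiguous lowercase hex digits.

0e5c5c

Key decimal bytes [207, 233, 66, 129, 183] = cf e9 42 81 b7 is 5 bytes > B = 3, so hash it first: H(key) = 52, then zero-pad to 3 bytes: K' = 52 00 00.
XOR each byte with 0x5c: 52⊕5c=0e, 00⊕5c=5c, 00⊕5c=5c.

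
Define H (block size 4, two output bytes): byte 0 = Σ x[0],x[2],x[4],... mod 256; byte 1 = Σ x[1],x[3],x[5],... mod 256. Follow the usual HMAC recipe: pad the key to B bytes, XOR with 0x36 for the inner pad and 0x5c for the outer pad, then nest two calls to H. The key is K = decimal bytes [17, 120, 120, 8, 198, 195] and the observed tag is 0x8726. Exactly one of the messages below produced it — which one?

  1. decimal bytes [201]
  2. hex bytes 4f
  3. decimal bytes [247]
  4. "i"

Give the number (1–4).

4

Key decimal bytes [17, 120, 120, 8, 198, 195] = 11 78 78 08 c6 c3 is 6 bytes > B = 4, so hash it first: H(key) = 4f 43, then zero-pad to 4 bytes: K' = 4f 43 00 00.
K' ⊕ ipad = 79 75 36 36; K' ⊕ opad = 13 1f 5c 5c.
m1: inner = H(79 75 36 36 c9) = 78 ab; tag = H(13 1f 5c 5c 78 ab) = e726
m2: inner = H(79 75 36 36 4f) = fe ab; tag = H(13 1f 5c 5c fe ab) = 6d26
m3: inner = H(79 75 36 36 f7) = a6 ab; tag = H(13 1f 5c 5c a6 ab) = 1526
m4: inner = H(79 75 36 36 69) = 18 ab; tag = H(13 1f 5c 5c 18 ab) = 8726 ← matches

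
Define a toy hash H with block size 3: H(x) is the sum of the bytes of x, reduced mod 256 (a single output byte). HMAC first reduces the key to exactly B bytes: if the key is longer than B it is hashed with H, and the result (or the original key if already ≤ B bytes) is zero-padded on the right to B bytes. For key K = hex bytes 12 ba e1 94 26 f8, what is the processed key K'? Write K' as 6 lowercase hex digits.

|K| = 6 > B = 3, so first hash the key.
H(K): sum = 18+186+225+148+38+248 = 863; mod 256 = 95 → 5f.
Zero-pad H(K) = 5f to 3 bytes: K' = 5f 00 00.

5f0000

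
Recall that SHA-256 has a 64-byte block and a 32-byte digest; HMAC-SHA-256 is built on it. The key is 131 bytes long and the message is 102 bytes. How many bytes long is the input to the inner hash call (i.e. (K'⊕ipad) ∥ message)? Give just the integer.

166

Key is 131 > 64 bytes, so it is hashed to 32 bytes then zero-padded to 64: |K'| = 64.
Inner input = (K'⊕ipad) ∥ m → 64 + 102 = 166 bytes.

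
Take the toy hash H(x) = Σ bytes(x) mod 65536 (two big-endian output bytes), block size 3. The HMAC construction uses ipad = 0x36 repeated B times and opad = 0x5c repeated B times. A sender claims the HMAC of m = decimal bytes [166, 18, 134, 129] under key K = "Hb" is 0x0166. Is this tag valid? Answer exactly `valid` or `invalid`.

Key "Hb" = 48 62 is 2 bytes ≤ B = 3; zero-pad to 3 bytes: K' = 48 62 00.
K' ⊕ ipad = 7e 54 36; K' ⊕ opad = 14 3e 5c.
Inner hash: sum = 126+84+54+166+18+134+129 = 711 → 02 c7.
Outer hash (recomputed tag): sum = 20+62+92+2+199 = 375 → 01 77.
Recomputed tag = 0177; claimed = 0166 → mismatch.

invalid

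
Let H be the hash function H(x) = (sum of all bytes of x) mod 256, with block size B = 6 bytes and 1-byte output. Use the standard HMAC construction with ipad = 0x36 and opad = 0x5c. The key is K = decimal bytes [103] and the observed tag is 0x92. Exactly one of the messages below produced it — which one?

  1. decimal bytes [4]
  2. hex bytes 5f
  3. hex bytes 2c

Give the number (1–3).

Key decimal bytes [103] = 67 is 1 byte ≤ B = 6; zero-pad to 6 bytes: K' = 67 00 00 00 00 00.
K' ⊕ ipad = 51 36 36 36 36 36; K' ⊕ opad = 3b 5c 5c 5c 5c 5c.
m1: inner = H(51 36 36 36 36 36 04) = 63; tag = H(3b 5c 5c 5c 5c 5c 63) = 6a
m2: inner = H(51 36 36 36 36 36 5f) = be; tag = H(3b 5c 5c 5c 5c 5c be) = c5
m3: inner = H(51 36 36 36 36 36 2c) = 8b; tag = H(3b 5c 5c 5c 5c 5c 8b) = 92 ← matches

3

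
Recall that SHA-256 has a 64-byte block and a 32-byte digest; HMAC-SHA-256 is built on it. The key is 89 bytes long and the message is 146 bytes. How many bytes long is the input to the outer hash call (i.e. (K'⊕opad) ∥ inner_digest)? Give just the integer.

96

Key is 89 > 64 bytes, so it is hashed to 32 bytes then zero-padded to 64: |K'| = 64.
Outer input = (K'⊕opad) ∥ H(inner) → 64 + 32 = 96 bytes.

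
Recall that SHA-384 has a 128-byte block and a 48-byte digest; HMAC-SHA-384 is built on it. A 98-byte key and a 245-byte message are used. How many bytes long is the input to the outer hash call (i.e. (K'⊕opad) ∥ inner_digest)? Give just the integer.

Key is 98 ≤ 128 bytes, zero-padded: |K'| = 128.
Outer input = (K'⊕opad) ∥ H(inner) → 128 + 48 = 176 bytes.

176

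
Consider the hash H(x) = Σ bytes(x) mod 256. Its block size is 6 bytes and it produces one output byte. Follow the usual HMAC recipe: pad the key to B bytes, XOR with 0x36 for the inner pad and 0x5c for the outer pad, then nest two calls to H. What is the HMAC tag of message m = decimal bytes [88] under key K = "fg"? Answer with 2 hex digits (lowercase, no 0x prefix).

Key "fg" = 66 67 is 2 bytes ≤ B = 6; zero-pad to 6 bytes: K' = 66 67 00 00 00 00.
K' ⊕ ipad = 50 51 36 36 36 36.  K' ⊕ opad = 3a 3b 5c 5c 5c 5c.
Inner input = (K'⊕ipad) ∥ m = 50 51 36 36 36 36 ∥ 58.
Inner hash: sum = 80+81+54+54+54+54+88 = 465; mod 256 = 209 → d1.
Outer input = (K'⊕opad) ∥ inner = 3a 3b 5c 5c 5c 5c ∥ d1.
Outer hash (tag): sum = 58+59+92+92+92+92+209 = 694; mod 256 = 182 → b6.

b6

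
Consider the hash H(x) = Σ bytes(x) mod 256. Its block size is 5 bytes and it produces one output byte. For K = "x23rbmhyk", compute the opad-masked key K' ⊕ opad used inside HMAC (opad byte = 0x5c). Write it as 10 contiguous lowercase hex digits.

365c5c5c5c

Key "x23rbmhyk" = 78 32 33 72 62 6d 68 79 6b is 9 bytes > B = 5, so hash it first: H(key) = 6a, then zero-pad to 5 bytes: K' = 6a 00 00 00 00.
XOR each byte with 0x5c: 6a⊕5c=36, 00⊕5c=5c, 00⊕5c=5c, 00⊕5c=5c, 00⊕5c=5c.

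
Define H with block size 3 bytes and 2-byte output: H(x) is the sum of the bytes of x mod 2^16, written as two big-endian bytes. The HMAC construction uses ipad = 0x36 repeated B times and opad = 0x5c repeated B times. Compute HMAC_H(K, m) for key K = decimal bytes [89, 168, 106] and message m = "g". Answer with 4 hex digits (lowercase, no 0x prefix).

0200

Key decimal bytes [89, 168, 106] = 59 a8 6a is exactly B = 3 bytes: K' = 59 a8 6a.
K' ⊕ ipad = 6f 9e 5c.  K' ⊕ opad = 05 f4 36.
Inner input = (K'⊕ipad) ∥ m = 6f 9e 5c ∥ 67.
Inner hash: sum = 111+158+92+103 = 464 → 01 d0.
Outer input = (K'⊕opad) ∥ inner = 05 f4 36 ∥ 01 d0.
Outer hash (tag): sum = 5+244+54+1+208 = 512 → 02 00.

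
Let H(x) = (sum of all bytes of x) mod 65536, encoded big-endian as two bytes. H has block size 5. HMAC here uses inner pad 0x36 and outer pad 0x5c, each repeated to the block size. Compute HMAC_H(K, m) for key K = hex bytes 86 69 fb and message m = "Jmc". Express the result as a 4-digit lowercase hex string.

Key hex bytes 86 69 fb is 3 bytes ≤ B = 5; zero-pad to 5 bytes: K' = 86 69 fb 00 00.
K' ⊕ ipad = b0 5f cd 36 36.  K' ⊕ opad = da 35 a7 5c 5c.
Inner input = (K'⊕ipad) ∥ m = b0 5f cd 36 36 ∥ 4a 6d 63.
Inner hash: sum = 176+95+205+54+54+74+109+99 = 866 → 03 62.
Outer input = (K'⊕opad) ∥ inner = da 35 a7 5c 5c ∥ 03 62.
Outer hash (tag): sum = 218+53+167+92+92+3+98 = 723 → 02 d3.

02d3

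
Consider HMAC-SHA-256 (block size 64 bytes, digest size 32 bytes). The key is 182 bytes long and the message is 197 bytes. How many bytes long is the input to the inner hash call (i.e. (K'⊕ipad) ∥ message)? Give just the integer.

Key is 182 > 64 bytes, so it is hashed to 32 bytes then zero-padded to 64: |K'| = 64.
Inner input = (K'⊕ipad) ∥ m → 64 + 197 = 261 bytes.

261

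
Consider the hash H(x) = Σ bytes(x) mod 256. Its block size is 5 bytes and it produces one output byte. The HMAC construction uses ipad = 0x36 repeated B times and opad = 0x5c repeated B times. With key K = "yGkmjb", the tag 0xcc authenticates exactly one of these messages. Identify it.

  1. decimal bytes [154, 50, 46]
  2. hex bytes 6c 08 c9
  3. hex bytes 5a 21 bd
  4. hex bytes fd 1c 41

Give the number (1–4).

Key "yGkmjb" = 79 47 6b 6d 6a 62 is 6 bytes > B = 5, so hash it first: H(key) = 64, then zero-pad to 5 bytes: K' = 64 00 00 00 00.
K' ⊕ ipad = 52 36 36 36 36; K' ⊕ opad = 38 5c 5c 5c 5c.
m1: inner = H(52 36 36 36 36 9a 32 2e) = 24; tag = H(38 5c 5c 5c 5c 24) = cc ← matches
m2: inner = H(52 36 36 36 36 6c 08 c9) = 67; tag = H(38 5c 5c 5c 5c 67) = 0f
m3: inner = H(52 36 36 36 36 5a 21 bd) = 62; tag = H(38 5c 5c 5c 5c 62) = 0a
m4: inner = H(52 36 36 36 36 fd 1c 41) = 84; tag = H(38 5c 5c 5c 5c 84) = 2c

1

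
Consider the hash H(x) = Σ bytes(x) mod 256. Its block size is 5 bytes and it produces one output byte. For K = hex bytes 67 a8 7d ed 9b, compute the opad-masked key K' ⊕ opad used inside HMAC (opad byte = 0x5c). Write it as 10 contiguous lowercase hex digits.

3bf421b1c7

Key hex bytes 67 a8 7d ed 9b is exactly B = 5 bytes: K' = 67 a8 7d ed 9b.
XOR each byte with 0x5c: 67⊕5c=3b, a8⊕5c=f4, 7d⊕5c=21, ed⊕5c=b1, 9b⊕5c=c7.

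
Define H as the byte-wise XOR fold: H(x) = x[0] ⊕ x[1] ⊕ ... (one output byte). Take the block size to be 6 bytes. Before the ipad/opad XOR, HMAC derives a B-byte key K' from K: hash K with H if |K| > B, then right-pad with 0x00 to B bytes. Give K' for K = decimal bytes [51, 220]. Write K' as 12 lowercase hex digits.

Key decimal bytes [51, 220] = 33 dc is 2 bytes ≤ B = 6; zero-pad to 6 bytes: K' = 33 dc 00 00 00 00.

33dc00000000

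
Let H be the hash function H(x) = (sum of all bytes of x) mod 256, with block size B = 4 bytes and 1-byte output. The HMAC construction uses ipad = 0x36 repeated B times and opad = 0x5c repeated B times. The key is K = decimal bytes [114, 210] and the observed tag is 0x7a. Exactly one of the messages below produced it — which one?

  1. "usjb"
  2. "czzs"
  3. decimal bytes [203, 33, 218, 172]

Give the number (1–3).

Key decimal bytes [114, 210] = 72 d2 is 2 bytes ≤ B = 4; zero-pad to 4 bytes: K' = 72 d2 00 00.
K' ⊕ ipad = 44 e4 36 36; K' ⊕ opad = 2e 8e 5c 5c.
m1: inner = H(44 e4 36 36 75 73 6a 62) = 48; tag = H(2e 8e 5c 5c 48) = bc
m2: inner = H(44 e4 36 36 63 7a 7a 73) = 5e; tag = H(2e 8e 5c 5c 5e) = d2
m3: inner = H(44 e4 36 36 cb 21 da ac) = 06; tag = H(2e 8e 5c 5c 06) = 7a ← matches

3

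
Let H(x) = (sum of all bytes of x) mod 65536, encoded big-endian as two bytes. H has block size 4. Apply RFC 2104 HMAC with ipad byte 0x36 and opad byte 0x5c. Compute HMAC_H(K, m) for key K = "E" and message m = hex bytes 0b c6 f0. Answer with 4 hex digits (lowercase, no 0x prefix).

Key "E" = 45 is 1 byte ≤ B = 4; zero-pad to 4 bytes: K' = 45 00 00 00.
K' ⊕ ipad = 73 36 36 36.  K' ⊕ opad = 19 5c 5c 5c.
Inner input = (K'⊕ipad) ∥ m = 73 36 36 36 ∥ 0b c6 f0.
Inner hash: sum = 115+54+54+54+11+198+240 = 726 → 02 d6.
Outer input = (K'⊕opad) ∥ inner = 19 5c 5c 5c ∥ 02 d6.
Outer hash (tag): sum = 25+92+92+92+2+214 = 517 → 02 05.

0205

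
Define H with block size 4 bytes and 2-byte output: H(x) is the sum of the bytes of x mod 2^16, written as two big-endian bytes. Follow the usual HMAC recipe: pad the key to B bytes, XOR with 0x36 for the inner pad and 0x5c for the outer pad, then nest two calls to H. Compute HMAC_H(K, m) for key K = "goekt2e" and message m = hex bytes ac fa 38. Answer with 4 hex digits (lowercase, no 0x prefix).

020b

Key "goekt2e" = 67 6f 65 6b 74 32 65 is 7 bytes > B = 4, so hash it first: H(key) = 02 b1, then zero-pad to 4 bytes: K' = 02 b1 00 00.
K' ⊕ ipad = 34 87 36 36.  K' ⊕ opad = 5e ed 5c 5c.
Inner input = (K'⊕ipad) ∥ m = 34 87 36 36 ∥ ac fa 38.
Inner hash: sum = 52+135+54+54+172+250+56 = 773 → 03 05.
Outer input = (K'⊕opad) ∥ inner = 5e ed 5c 5c ∥ 03 05.
Outer hash (tag): sum = 94+237+92+92+3+5 = 523 → 02 0b.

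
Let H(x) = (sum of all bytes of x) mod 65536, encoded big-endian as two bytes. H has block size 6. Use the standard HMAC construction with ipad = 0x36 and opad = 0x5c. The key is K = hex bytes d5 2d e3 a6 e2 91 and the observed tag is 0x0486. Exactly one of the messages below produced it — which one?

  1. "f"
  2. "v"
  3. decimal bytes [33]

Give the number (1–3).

Key hex bytes d5 2d e3 a6 e2 91 is exactly B = 6 bytes: K' = d5 2d e3 a6 e2 91.
K' ⊕ ipad = e3 1b d5 90 d4 a7; K' ⊕ opad = 89 71 bf fa be cd.
m1: inner = H(e3 1b d5 90 d4 a7 66) = 04 44; tag = H(89 71 bf fa be cd 04 44) = 0486 ← matches
m2: inner = H(e3 1b d5 90 d4 a7 76) = 04 54; tag = H(89 71 bf fa be cd 04 54) = 0496
m3: inner = H(e3 1b d5 90 d4 a7 21) = 03 ff; tag = H(89 71 bf fa be cd 03 ff) = 0540

1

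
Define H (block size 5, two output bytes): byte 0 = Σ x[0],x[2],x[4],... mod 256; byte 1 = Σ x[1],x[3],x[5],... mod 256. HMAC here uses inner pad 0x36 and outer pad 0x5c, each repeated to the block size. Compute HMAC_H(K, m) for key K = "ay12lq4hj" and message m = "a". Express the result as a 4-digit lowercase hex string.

c14a

Key "ay12lq4hj" = 61 79 31 32 6c 71 34 68 6a is 9 bytes > B = 5, so hash it first: H(key) = 9c 84, then zero-pad to 5 bytes: K' = 9c 84 00 00 00.
K' ⊕ ipad = aa b2 36 36 36.  K' ⊕ opad = c0 d8 5c 5c 5c.
Inner input = (K'⊕ipad) ∥ m = aa b2 36 36 36 ∥ 61.
Inner hash: even-index sum = 278 mod 256 = 22; odd-index sum = 329 mod 256 = 73 → 16 49.
Outer input = (K'⊕opad) ∥ inner = c0 d8 5c 5c 5c ∥ 16 49.
Outer hash (tag): even-index sum = 449 mod 256 = 193; odd-index sum = 330 mod 256 = 74 → c1 4a.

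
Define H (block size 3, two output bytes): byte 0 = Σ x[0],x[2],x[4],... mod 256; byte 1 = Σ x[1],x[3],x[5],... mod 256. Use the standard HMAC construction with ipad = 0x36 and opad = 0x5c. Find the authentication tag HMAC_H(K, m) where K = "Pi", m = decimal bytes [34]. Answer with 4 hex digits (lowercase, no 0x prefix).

Key "Pi" = 50 69 is 2 bytes ≤ B = 3; zero-pad to 3 bytes: K' = 50 69 00.
K' ⊕ ipad = 66 5f 36.  K' ⊕ opad = 0c 35 5c.
Inner input = (K'⊕ipad) ∥ m = 66 5f 36 ∥ 22.
Inner hash: even-index sum = 156 mod 256 = 156; odd-index sum = 129 mod 256 = 129 → 9c 81.
Outer input = (K'⊕opad) ∥ inner = 0c 35 5c ∥ 9c 81.
Outer hash (tag): even-index sum = 233 mod 256 = 233; odd-index sum = 209 mod 256 = 209 → e9 d1.

e9d1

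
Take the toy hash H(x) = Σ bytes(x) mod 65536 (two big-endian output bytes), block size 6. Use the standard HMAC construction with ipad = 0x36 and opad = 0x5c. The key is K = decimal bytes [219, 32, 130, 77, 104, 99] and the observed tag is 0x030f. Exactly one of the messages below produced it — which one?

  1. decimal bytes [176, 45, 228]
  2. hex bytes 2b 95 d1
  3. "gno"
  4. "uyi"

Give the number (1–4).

Key decimal bytes [219, 32, 130, 77, 104, 99] = db 20 82 4d 68 63 is exactly B = 6 bytes: K' = db 20 82 4d 68 63.
K' ⊕ ipad = ed 16 b4 7b 5e 55; K' ⊕ opad = 87 7c de 11 34 3f.
m1: inner = H(ed 16 b4 7b 5e 55 b0 2d e4) = 04 a6; tag = H(87 7c de 11 34 3f 04 a6) = 030f ← matches
m2: inner = H(ed 16 b4 7b 5e 55 2b 95 d1) = 04 76; tag = H(87 7c de 11 34 3f 04 76) = 02df
m3: inner = H(ed 16 b4 7b 5e 55 67 6e 6f) = 04 29; tag = H(87 7c de 11 34 3f 04 29) = 0292
m4: inner = H(ed 16 b4 7b 5e 55 75 79 69) = 04 3c; tag = H(87 7c de 11 34 3f 04 3c) = 02a5

1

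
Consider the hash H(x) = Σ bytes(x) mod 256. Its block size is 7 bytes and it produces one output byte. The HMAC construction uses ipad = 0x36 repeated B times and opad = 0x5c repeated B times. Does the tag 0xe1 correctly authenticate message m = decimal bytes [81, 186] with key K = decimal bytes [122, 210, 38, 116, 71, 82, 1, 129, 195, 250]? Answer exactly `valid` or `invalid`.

Key decimal bytes [122, 210, 38, 116, 71, 82, 1, 129, 195, 250] = 7a d2 26 74 47 52 01 81 c3 fa is 10 bytes > B = 7, so hash it first: H(key) = be, then zero-pad to 7 bytes: K' = be 00 00 00 00 00 00.
K' ⊕ ipad = 88 36 36 36 36 36 36; K' ⊕ opad = e2 5c 5c 5c 5c 5c 5c.
Inner hash: sum = 136+54+54+54+54+54+54+81+186 = 727; mod 256 = 215 → d7.
Outer hash (recomputed tag): sum = 226+92+92+92+92+92+92+215 = 993; mod 256 = 225 → e1.
Recomputed tag = e1; claimed = e1 → match.

valid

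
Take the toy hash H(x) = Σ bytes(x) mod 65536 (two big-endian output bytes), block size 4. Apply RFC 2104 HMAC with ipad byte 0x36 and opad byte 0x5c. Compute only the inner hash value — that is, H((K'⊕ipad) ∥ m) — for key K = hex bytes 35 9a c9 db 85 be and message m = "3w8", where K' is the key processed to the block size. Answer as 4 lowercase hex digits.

0203

Key hex bytes 35 9a c9 db 85 be is 6 bytes > B = 4, so hash it first: H(key) = 03 b6, then zero-pad to 4 bytes: K' = 03 b6 00 00.
K' ⊕ ipad = 35 80 36 36.
Inner input = 35 80 36 36 ∥ 33 77 38.
Inner hash: sum = 53+128+54+54+51+119+56 = 515 → 02 03.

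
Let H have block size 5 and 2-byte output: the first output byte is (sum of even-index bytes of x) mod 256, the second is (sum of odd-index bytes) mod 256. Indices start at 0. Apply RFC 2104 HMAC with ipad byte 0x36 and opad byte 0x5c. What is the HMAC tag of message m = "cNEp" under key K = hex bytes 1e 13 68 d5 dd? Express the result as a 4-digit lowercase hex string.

Key hex bytes 1e 13 68 d5 dd is exactly B = 5 bytes: K' = 1e 13 68 d5 dd.
K' ⊕ ipad = 28 25 5e e3 eb.  K' ⊕ opad = 42 4f 34 89 81.
Inner input = (K'⊕ipad) ∥ m = 28 25 5e e3 eb ∥ 63 4e 45 70.
Inner hash: even-index sum = 559 mod 256 = 47; odd-index sum = 432 mod 256 = 176 → 2f b0.
Outer input = (K'⊕opad) ∥ inner = 42 4f 34 89 81 ∥ 2f b0.
Outer hash (tag): even-index sum = 423 mod 256 = 167; odd-index sum = 263 mod 256 = 7 → a7 07.

a707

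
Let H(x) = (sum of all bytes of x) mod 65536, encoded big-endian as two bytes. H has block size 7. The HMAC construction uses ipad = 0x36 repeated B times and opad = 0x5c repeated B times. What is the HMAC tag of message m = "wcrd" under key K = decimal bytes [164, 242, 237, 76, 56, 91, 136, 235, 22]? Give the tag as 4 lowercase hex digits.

03ab

Key decimal bytes [164, 242, 237, 76, 56, 91, 136, 235, 22] = a4 f2 ed 4c 38 5b 88 eb 16 is 9 bytes > B = 7, so hash it first: H(key) = 04 eb, then zero-pad to 7 bytes: K' = 04 eb 00 00 00 00 00.
K' ⊕ ipad = 32 dd 36 36 36 36 36.  K' ⊕ opad = 58 b7 5c 5c 5c 5c 5c.
Inner input = (K'⊕ipad) ∥ m = 32 dd 36 36 36 36 36 ∥ 77 63 72 64.
Inner hash: sum = 50+221+54+54+54+54+54+119+99+114+100 = 973 → 03 cd.
Outer input = (K'⊕opad) ∥ inner = 58 b7 5c 5c 5c 5c 5c ∥ 03 cd.
Outer hash (tag): sum = 88+183+92+92+92+92+92+3+205 = 939 → 03 ab.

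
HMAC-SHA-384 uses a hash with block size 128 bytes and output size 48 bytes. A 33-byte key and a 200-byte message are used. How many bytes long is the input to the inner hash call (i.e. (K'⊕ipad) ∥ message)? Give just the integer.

328

Key is 33 ≤ 128 bytes, zero-padded: |K'| = 128.
Inner input = (K'⊕ipad) ∥ m → 128 + 200 = 328 bytes.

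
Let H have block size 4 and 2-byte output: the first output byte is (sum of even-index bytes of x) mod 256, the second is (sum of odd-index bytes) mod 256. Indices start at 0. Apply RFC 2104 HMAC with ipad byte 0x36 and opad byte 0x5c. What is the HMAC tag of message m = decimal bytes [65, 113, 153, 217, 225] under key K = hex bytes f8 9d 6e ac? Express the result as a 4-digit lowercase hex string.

Key hex bytes f8 9d 6e ac is exactly B = 4 bytes: K' = f8 9d 6e ac.
K' ⊕ ipad = ce ab 58 9a.  K' ⊕ opad = a4 c1 32 f0.
Inner input = (K'⊕ipad) ∥ m = ce ab 58 9a ∥ 41 71 99 d9 e1.
Inner hash: even-index sum = 737 mod 256 = 225; odd-index sum = 655 mod 256 = 143 → e1 8f.
Outer input = (K'⊕opad) ∥ inner = a4 c1 32 f0 ∥ e1 8f.
Outer hash (tag): even-index sum = 439 mod 256 = 183; odd-index sum = 576 mod 256 = 64 → b7 40.

b740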